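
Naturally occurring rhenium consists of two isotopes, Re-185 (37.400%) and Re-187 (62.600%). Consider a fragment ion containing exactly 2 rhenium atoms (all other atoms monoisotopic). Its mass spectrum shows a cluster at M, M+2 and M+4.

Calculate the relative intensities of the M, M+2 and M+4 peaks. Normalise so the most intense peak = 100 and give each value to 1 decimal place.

Each Re atom is independently Re-185 (p = 0.37400) or Re-187 (q = 0.62600); the cluster is the binomial expansion (p + q)^2.
P(M) = 0.37400^2 = 0.139876
P(M+2) = 2 × 0.37400^1 × 0.62600^1 = 0.468248
P(M+4) = 0.62600^2 = 0.391876
The M+2 peak is largest (0.468248); scaling to 100 gives 29.9 : 100.0 : 83.7.

29.9 : 100.0 : 83.7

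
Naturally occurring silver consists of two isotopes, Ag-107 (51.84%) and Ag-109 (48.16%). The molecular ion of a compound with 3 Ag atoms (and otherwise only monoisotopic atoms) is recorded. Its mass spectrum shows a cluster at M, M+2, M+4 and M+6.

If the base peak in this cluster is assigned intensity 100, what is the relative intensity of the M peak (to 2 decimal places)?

(0.5184 + 0.4816)^3 gives M 0.1393, M+2 0.3883, M+4 0.3607, M+6 0.1117; the largest is M+2.
P(M+2) = C(3,1) × 0.5184^2 × 0.4816^1 = 3 × 0.26873856 × 0.4816 = 0.388273 (base)
P(M) = C(3,0) × 0.5184^3 × 0.4816^0 = 1 × 0.13931407 × 1.0000 = 0.139314
Relative intensity = 0.139314 / 0.388273 × 100 = 35.88

35.88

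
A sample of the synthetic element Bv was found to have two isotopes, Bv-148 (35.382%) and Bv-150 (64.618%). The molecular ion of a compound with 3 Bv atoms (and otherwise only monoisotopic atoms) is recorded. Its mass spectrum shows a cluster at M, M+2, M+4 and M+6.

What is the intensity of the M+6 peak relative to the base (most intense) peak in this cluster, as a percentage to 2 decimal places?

Binomial terms of (0.35382 + 0.64618)^3: M 0.0443, M+2 0.2427, M+4 0.4432, M+6 0.2698 → M+4 is the base peak.
P(M+4) = C(3,2) × 0.35382^1 × 0.64618^2 = 3 × 0.35382 × 0.41754859 = 0.443211 (base)
P(M+6) = C(3,3) × 0.35382^0 × 0.64618^3 = 1 × 1.0000 × 0.26981155 = 0.269812
Relative intensity = 0.269812 / 0.443211 × 100 = 60.88

60.88%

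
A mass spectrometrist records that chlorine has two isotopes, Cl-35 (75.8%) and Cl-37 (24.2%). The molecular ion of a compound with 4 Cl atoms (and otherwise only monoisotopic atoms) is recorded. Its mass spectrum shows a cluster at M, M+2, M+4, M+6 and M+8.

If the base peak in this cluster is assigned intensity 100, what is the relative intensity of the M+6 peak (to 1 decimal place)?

10.2

Term probabilities: M 0.3301, M+2 0.4216, M+4 0.2019, M+6 0.0430, M+8 0.0034. Base peak = M+2.
P(M+2) = C(4,1) × 0.758^3 × 0.242^1 = 4 × 0.43551951 × 0.2420 = 0.421583 (base)
P(M+6) = C(4,3) × 0.758^1 × 0.242^3 = 4 × 0.7580 × 0.01417249 = 0.042971
Relative intensity = 0.042971 / 0.421583 × 100 = 10.2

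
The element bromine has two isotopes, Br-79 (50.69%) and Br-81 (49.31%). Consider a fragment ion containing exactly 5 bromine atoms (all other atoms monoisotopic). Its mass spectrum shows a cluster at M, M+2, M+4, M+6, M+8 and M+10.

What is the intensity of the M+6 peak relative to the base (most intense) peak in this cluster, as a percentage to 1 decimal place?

(0.5069 + 0.4931)^5 gives M 0.0335, M+2 0.1628, M+4 0.3167, M+6 0.3081, M+8 0.1498, M+10 0.0292; the largest is M+4.
P(M+4) = C(5,2) × 0.5069^3 × 0.4931^2 = 10 × 0.13024674 × 0.24314761 = 0.316692 (base)
P(M+6) = C(5,3) × 0.5069^2 × 0.4931^3 = 10 × 0.25694761 × 0.11989609 = 0.308070
Relative intensity = 0.308070 / 0.316692 × 100 = 97.3

97.3%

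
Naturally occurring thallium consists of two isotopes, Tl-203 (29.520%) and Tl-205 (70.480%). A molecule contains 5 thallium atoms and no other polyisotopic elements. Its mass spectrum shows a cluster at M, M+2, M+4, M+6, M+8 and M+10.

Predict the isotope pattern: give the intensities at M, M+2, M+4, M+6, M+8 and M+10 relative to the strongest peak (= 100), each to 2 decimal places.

The 5 Tl atoms are independent, so intensities follow the terms of (0.29520 + 0.70480)^5.
P(M) = 0.29520^5 = 0.002242
P(M+2) = 5 × 0.29520^4 × 0.70480^1 = 0.026761
P(M+4) = 10 × 0.29520^3 × 0.70480^2 = 0.127785
P(M+6) = 10 × 0.29520^2 × 0.70480^3 = 0.305092
P(M+8) = 5 × 0.29520^1 × 0.70480^4 = 0.364208
P(M+10) = 0.70480^5 = 0.173912
The M+8 peak is largest (0.364208); scaling to 100 gives 0.62 : 7.35 : 35.09 : 83.77 : 100.00 : 47.75.

0.62 : 7.35 : 35.09 : 83.77 : 100.00 : 47.75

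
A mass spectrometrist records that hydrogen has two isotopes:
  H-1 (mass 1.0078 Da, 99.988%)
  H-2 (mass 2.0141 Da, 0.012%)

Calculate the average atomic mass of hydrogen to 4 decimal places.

The abundance-weighted mean is 0.99988 × 1.0078 + 0.00012 × 2.0141
= 1.00768 + 0.00024 = 1.00792 Da

1.0079 Da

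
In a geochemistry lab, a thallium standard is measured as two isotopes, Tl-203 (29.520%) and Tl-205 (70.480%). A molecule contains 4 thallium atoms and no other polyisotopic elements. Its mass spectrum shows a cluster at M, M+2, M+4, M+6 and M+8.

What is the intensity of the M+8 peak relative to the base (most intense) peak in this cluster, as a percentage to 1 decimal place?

(0.29520 + 0.70480)^4 gives M 0.0076, M+2 0.0725, M+4 0.2597, M+6 0.4134, M+8 0.2468; the largest is M+6.
P(M+6) = C(4,3) × 0.29520^1 × 0.70480^3 = 4 × 0.2952 × 0.35010449 = 0.413403 (base)
P(M+8) = C(4,4) × 0.29520^0 × 0.70480^4 = 1 × 1.0000 × 0.24675365 = 0.246754
Relative intensity = 0.246754 / 0.413403 × 100 = 59.7

59.7%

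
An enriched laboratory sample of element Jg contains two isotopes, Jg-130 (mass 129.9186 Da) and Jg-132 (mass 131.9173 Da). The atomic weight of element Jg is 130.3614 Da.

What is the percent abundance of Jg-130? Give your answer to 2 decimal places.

Writing the weighted mean with unknown fraction x of Jg-130:
129.9186·x + 131.9173·(1 − x) = 130.3614
(129.9186 − 131.9173)·x = 130.3614 − 131.9173
x = -1.5559 / -1.9987 = 0.77846 → 77.85% Jg-130, 22.15% Jg-132.

77.85%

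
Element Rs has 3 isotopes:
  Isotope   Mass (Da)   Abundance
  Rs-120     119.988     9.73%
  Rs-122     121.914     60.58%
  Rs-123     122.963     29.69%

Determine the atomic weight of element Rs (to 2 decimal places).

122.04 Da

Weight each isotope mass by its fractional abundance: 0.0973 × 119.988 + 0.6058 × 121.914 + 0.2969 × 122.963
= 11.6748 + 73.8555 + 36.5077 = 122.0380 Da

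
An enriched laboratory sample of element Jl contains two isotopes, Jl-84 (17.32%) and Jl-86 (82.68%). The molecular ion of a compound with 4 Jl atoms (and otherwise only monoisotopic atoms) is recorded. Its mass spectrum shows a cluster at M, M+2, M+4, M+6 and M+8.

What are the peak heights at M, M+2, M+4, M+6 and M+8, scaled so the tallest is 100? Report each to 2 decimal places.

0.19 : 3.68 : 26.33 : 83.79 : 100.00

The 4 Jl atoms are independent, so intensities follow the terms of (0.1732 + 0.8268)^4.
P(M) = 0.1732^4 = 0.000900
P(M+2) = 4 × 0.1732^3 × 0.8268^1 = 0.017183
P(M+4) = 6 × 0.1732^2 × 0.8268^2 = 0.123040
P(M+6) = 4 × 0.1732^1 × 0.8268^3 = 0.391570
P(M+8) = 0.8268^4 = 0.467307
The M+8 peak is largest (0.467307); scaling to 100 gives 0.19 : 3.68 : 26.33 : 83.79 : 100.00.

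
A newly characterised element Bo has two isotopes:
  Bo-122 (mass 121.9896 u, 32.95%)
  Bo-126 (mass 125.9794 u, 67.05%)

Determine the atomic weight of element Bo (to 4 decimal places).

The abundance-weighted mean is 0.3295 × 121.9896 + 0.6705 × 125.9794
= 40.19557 + 84.46919 = 124.66476 u

124.6648 u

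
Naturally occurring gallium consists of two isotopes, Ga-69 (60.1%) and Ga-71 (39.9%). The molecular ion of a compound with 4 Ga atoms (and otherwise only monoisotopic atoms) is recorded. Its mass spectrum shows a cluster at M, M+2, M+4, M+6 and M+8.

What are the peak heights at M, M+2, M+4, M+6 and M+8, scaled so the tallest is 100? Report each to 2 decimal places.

The 4 Ga atoms are independent, so intensities follow the terms of (0.601 + 0.399)^4.
P(M) = 0.601^4 = 0.130466
P(M+2) = 4 × 0.601^3 × 0.399^1 = 0.346463
P(M+4) = 6 × 0.601^2 × 0.399^2 = 0.345021
P(M+6) = 4 × 0.601^1 × 0.399^3 = 0.152705
P(M+8) = 0.399^4 = 0.025345
The M+2 peak is largest (0.346463); scaling to 100 gives 37.66 : 100.00 : 99.58 : 44.08 : 7.32.

37.66 : 100.00 : 99.58 : 44.08 : 7.32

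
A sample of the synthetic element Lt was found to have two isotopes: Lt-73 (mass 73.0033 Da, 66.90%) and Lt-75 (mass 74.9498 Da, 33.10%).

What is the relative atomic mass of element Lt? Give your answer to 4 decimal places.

73.6476 Da

The abundance-weighted mean is 0.6690 × 73.0033 + 0.3310 × 74.9498
= 48.83921 + 24.80838 = 73.64759 Da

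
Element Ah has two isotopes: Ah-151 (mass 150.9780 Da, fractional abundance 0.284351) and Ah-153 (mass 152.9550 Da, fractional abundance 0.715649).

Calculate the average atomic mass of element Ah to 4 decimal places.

Average mass = Σ (abundance × isotope mass) = 0.284351 × 150.9780 + 0.715649 × 152.9550
= 42.93075 + 109.46209 = 152.39284 Da

152.3928 Da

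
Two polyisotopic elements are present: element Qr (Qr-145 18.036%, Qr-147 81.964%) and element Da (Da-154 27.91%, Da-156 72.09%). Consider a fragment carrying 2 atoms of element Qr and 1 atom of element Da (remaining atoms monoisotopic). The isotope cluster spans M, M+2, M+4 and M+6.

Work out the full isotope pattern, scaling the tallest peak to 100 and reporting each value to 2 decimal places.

1.87 : 21.88 : 82.73 : 100.00

Element Qr pattern (n=2): 0.03252973 : 0.29566054 : 0.67180973
Element Da pattern (n=1): 0.2791 : 0.7209
Convolve the two distributions (both contribute in 2-u steps):
  M: 0.03252973×0.2791 = 0.009079
  M+2: 0.03252973×0.7209 + 0.29566054×0.2791 = 0.105970
  M+4: 0.29566054×0.7209 + 0.67180973×0.2791 = 0.400644
  M+6: 0.67180973×0.7209 = 0.484308
Scale to base peak (0.484308) = 100: 1.87 : 21.88 : 82.73 : 100.00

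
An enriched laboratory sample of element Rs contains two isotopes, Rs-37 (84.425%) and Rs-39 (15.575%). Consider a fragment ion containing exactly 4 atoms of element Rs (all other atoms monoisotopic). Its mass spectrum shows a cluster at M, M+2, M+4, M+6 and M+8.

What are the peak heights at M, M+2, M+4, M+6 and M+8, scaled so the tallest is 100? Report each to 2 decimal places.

Expanding (0.84425 + 0.15575)^4:
P(M) = 0.84425^4 = 0.508024
P(M+2) = 4 × 0.84425^3 × 0.15575^1 = 0.374888
P(M+4) = 6 × 0.84425^2 × 0.15575^2 = 0.103741
P(M+6) = 4 × 0.84425^1 × 0.15575^3 = 0.012759
P(M+8) = 0.15575^4 = 0.000588
The M peak is largest (0.508024); scaling to 100 gives 100.00 : 73.79 : 20.42 : 2.51 : 0.12.

100.00 : 73.79 : 20.42 : 2.51 : 0.12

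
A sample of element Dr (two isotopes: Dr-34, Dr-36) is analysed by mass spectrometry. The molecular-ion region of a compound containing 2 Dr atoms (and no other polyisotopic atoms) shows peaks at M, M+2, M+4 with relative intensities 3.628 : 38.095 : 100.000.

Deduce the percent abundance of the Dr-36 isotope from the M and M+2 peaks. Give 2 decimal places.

84.00%

Write p for the Dr-34 fraction. I(M+2)/I(M) = [C(2,1)·p^1·(1−p)] / p^2 = 2·(1−p)/p = 38.095/3.628 = 10.5003
(1−p)/p = 10.5003/2 = 5.2501  ⇒  p = 1/(1 + 5.2501) = 0.1600
Dr-34: 16.00%, Dr-36: 84.00%.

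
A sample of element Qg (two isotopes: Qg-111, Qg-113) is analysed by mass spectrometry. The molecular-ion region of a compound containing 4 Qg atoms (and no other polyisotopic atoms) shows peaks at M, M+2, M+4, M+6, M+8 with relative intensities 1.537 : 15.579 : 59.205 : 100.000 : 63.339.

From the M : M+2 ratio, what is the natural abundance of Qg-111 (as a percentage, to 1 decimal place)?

If p is the fraction of Qg that is Qg-111, then I(M+2)/I(M) = [C(4,1)·p^3·(1−p)] / p^4 = 4·(1−p)/p = 15.579/1.537 = 10.1360
(1−p)/p = 10.1360/4 = 2.5340  ⇒  p = 1/(1 + 2.5340) = 0.2830
Qg-111: 28.3%, Qg-113: 71.7%.

28.3%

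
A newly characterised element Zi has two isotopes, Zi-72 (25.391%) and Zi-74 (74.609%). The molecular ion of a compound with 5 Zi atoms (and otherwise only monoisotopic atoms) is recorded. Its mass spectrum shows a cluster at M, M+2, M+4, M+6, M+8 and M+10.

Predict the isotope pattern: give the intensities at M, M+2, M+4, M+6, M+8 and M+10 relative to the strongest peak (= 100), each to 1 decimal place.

0.3 : 3.9 : 23.2 : 68.1 : 100.0 : 58.8

The 5 Zi atoms are independent, so intensities follow the terms of (0.25391 + 0.74609)^5.
P(M) = 0.25391^5 = 0.001055
P(M+2) = 5 × 0.25391^4 × 0.74609^1 = 0.015505
P(M+4) = 10 × 0.25391^3 × 0.74609^2 = 0.091122
P(M+6) = 10 × 0.25391^2 × 0.74609^3 = 0.267752
P(M+8) = 5 × 0.25391^1 × 0.74609^4 = 0.393382
P(M+10) = 0.74609^5 = 0.231183
The M+8 peak is largest (0.393382); scaling to 100 gives 0.3 : 3.9 : 23.2 : 68.1 : 100.0 : 58.8.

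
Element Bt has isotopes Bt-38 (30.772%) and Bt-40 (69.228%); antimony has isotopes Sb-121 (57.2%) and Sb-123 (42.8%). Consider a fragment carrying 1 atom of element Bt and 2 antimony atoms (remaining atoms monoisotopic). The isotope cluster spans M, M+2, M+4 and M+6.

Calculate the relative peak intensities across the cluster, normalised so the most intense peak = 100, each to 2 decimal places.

Element Bt pattern (n=1): 0.30772 : 0.69228
Antimony pattern (n=2): 0.327184 : 0.489632 : 0.183184
Convolve the two distributions (both contribute in 2-u steps):
  M: 0.30772×0.327184 = 0.100681
  M+2: 0.30772×0.489632 + 0.69228×0.327184 = 0.377172
  M+4: 0.30772×0.183184 + 0.69228×0.489632 = 0.395332
  M+6: 0.69228×0.183184 = 0.126815
Scale to base peak (0.395332) = 100: 25.47 : 95.41 : 100.00 : 32.08

25.47 : 95.41 : 100.00 : 32.08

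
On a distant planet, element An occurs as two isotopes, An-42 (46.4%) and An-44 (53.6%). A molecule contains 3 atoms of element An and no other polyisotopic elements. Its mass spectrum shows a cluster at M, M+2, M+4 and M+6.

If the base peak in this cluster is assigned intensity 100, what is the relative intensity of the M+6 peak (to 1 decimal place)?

38.5

Binomial terms of (0.464 + 0.536)^3: M 0.0999, M+2 0.3462, M+4 0.3999, M+6 0.1540 → M+4 is the base peak.
P(M+4) = C(3,2) × 0.464^1 × 0.536^2 = 3 × 0.4640 × 0.287296 = 0.399916 (base)
P(M+6) = C(3,3) × 0.464^0 × 0.536^3 = 1 × 1.0000 × 0.15399066 = 0.153991
Relative intensity = 0.153991 / 0.399916 × 100 = 38.5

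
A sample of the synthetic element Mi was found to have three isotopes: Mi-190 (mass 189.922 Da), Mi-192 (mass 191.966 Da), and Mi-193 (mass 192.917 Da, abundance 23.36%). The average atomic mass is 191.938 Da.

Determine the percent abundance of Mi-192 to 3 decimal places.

64.402%

The remaining 76.64% is split between Mi-190 (fraction x) and Mi-192 (fraction 0.7664 − x).
Substituting: 189.922x + 191.966(0.7664 − x) = 146.8725888
(189.922 − 191.966)x = -0.2501536  ⇒  x = 0.12238, y = 0.64402
Mi-190: 12.238%, Mi-192: 64.402%.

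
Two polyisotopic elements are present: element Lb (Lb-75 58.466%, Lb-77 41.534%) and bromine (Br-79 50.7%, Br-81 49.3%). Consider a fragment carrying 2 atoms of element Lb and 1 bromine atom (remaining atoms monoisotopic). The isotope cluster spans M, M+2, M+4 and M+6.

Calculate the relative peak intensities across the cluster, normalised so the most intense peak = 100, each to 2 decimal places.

41.79 : 100.00 : 78.82 : 20.51

Element Lb pattern (n=2): 0.34182732 : 0.48566537 : 0.17250732
Bromine pattern (n=1): 0.5070 : 0.4930
Convolve the two distributions (both contribute in 2-u steps):
  M: 0.34182732×0.5070 = 0.173306
  M+2: 0.34182732×0.4930 + 0.48566537×0.5070 = 0.414753
  M+4: 0.48566537×0.4930 + 0.17250732×0.5070 = 0.326894
  M+6: 0.17250732×0.4930 = 0.085046
Scale to base peak (0.414753) = 100: 41.79 : 100.00 : 78.82 : 20.51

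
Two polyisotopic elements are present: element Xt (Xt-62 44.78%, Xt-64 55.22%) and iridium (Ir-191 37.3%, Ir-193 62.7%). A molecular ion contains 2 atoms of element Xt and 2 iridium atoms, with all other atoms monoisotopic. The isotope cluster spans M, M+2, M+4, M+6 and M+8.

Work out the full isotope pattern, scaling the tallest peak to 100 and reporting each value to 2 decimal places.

7.91 : 46.12 : 100.00 : 95.60 : 34.00

Element Xt pattern (n=2): 0.20052484 : 0.49455032 : 0.30492484
Iridium pattern (n=2): 0.139129 : 0.467742 : 0.393129
Convolve the two distributions (both contribute in 2-u steps):
  M: 0.20052484×0.139129 = 0.027899
  M+2: 0.20052484×0.467742 + 0.49455032×0.139129 = 0.162600
  M+4: 0.20052484×0.393129 + 0.49455032×0.467742 + 0.30492484×0.139129 = 0.352578
  M+6: 0.49455032×0.393129 + 0.30492484×0.467742 = 0.337048
  M+8: 0.30492484×0.393129 = 0.119875
Scale to base peak (0.352578) = 100: 7.91 : 46.12 : 100.00 : 95.60 : 34.00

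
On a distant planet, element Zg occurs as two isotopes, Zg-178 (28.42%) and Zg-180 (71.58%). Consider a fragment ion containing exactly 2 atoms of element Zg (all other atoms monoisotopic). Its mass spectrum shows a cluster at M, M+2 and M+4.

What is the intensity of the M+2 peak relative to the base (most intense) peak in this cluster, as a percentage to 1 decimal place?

Term probabilities: M 0.0808, M+2 0.4069, M+4 0.5124. Base peak = M+4.
P(M+4) = C(2,2) × 0.2842^0 × 0.7158^2 = 1 × 1.0000 × 0.51236964 = 0.512370 (base)
P(M+2) = C(2,1) × 0.2842^1 × 0.7158^1 = 2 × 0.2842 × 0.7158 = 0.406861
Relative intensity = 0.406861 / 0.512370 × 100 = 79.4

79.4%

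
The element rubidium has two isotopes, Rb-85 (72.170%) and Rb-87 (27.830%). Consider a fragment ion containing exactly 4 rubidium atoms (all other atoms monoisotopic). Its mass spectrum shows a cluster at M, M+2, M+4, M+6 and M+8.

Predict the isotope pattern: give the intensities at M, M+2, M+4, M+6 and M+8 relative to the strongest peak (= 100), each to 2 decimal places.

Expanding (0.72170 + 0.27830)^4:
P(M) = 0.72170^4 = 0.271286
P(M+2) = 4 × 0.72170^3 × 0.27830^1 = 0.418450
P(M+4) = 6 × 0.72170^2 × 0.27830^2 = 0.242042
P(M+6) = 4 × 0.72170^1 × 0.27830^3 = 0.062224
P(M+8) = 0.27830^4 = 0.005999
The M+2 peak is largest (0.418450); scaling to 100 gives 64.83 : 100.00 : 57.84 : 14.87 : 1.43.

64.83 : 100.00 : 57.84 : 14.87 : 1.43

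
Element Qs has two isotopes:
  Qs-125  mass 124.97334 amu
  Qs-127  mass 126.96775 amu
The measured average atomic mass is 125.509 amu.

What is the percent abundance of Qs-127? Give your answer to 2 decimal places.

26.86%

Writing the weighted mean with unknown fraction x of Qs-125:
124.97334·x + 126.96775·(1 − x) = 125.509
(124.97334 − 126.96775)·x = 125.509 − 126.96775
x = -1.45875 / -1.99441 = 0.73142 → 73.14% Qs-125, 26.86% Qs-127.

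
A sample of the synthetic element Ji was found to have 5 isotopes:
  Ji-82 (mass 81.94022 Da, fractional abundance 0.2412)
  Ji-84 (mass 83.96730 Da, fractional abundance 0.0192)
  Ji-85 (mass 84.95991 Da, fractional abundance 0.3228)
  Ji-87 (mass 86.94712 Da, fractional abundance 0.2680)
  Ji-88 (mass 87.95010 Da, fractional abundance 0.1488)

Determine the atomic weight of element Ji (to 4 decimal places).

85.1900 Da

Ar = Σ fᵢ·mᵢ = 0.2412 × 81.94022 + 0.0192 × 83.96730 + 0.3228 × 84.95991 + 0.2680 × 86.94712 + 0.1488 × 87.95010
= 19.763981 + 1.612172 + 27.425059 + 23.301828 + 13.086975 = 85.190015 Da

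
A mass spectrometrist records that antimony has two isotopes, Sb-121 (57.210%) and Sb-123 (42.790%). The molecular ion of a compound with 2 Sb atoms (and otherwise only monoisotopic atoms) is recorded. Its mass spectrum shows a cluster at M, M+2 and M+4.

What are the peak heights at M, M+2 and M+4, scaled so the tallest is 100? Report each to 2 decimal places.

Each Sb atom is independently Sb-121 (p = 0.57210) or Sb-123 (q = 0.42790); the cluster is the binomial expansion (p + q)^2.
P(M) = 0.57210^2 = 0.327298
P(M+2) = 2 × 0.57210^1 × 0.42790^1 = 0.489603
P(M+4) = 0.42790^2 = 0.183098
The M+2 peak is largest (0.489603); scaling to 100 gives 66.85 : 100.00 : 37.40.

66.85 : 100.00 : 37.40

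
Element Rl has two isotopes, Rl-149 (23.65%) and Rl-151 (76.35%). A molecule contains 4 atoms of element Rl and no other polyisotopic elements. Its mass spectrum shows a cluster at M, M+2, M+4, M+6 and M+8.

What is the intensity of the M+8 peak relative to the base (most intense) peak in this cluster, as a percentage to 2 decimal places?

(0.2365 + 0.7635)^4 gives M 0.0031, M+2 0.0404, M+4 0.1956, M+6 0.4210, M+8 0.3398; the largest is M+6.
P(M+6) = C(4,3) × 0.2365^1 × 0.7635^3 = 4 × 0.2365 × 0.44506877 = 0.421035 (base)
P(M+8) = C(4,4) × 0.2365^0 × 0.7635^4 = 1 × 1.0000 × 0.33981001 = 0.339810
Relative intensity = 0.339810 / 0.421035 × 100 = 80.71

80.71%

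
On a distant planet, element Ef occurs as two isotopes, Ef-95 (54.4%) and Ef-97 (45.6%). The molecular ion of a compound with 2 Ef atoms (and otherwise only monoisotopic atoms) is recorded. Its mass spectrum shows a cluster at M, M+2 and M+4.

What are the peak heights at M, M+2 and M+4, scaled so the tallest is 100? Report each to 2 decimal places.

59.65 : 100.00 : 41.91

Each Ef atom is independently Ef-95 (p = 0.544) or Ef-97 (q = 0.456); the cluster is the binomial expansion (p + q)^2.
P(M) = 0.544^2 = 0.295936
P(M+2) = 2 × 0.544^1 × 0.456^1 = 0.496128
P(M+4) = 0.456^2 = 0.207936
The M+2 peak is largest (0.496128); scaling to 100 gives 59.65 : 100.00 : 41.91.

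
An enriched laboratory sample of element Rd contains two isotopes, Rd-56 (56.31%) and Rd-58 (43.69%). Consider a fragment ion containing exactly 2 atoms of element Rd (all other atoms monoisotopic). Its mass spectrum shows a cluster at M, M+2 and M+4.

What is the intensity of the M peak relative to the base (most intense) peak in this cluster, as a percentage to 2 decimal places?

64.44%

Binomial terms of (0.5631 + 0.4369)^2: M 0.3171, M+2 0.4920, M+4 0.1909 → M+2 is the base peak.
P(M+2) = C(2,1) × 0.5631^1 × 0.4369^1 = 2 × 0.5631 × 0.4369 = 0.492037 (base)
P(M) = C(2,0) × 0.5631^2 × 0.4369^0 = 1 × 0.31708161 × 1.0000 = 0.317082
Relative intensity = 0.317082 / 0.492037 × 100 = 64.44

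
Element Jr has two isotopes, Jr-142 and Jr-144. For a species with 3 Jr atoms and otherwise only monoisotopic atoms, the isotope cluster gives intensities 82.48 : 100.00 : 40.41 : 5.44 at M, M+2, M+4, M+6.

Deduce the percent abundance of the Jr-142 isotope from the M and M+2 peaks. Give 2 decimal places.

If p is the fraction of Jr that is Jr-142, then I(M+2)/I(M) = [C(3,1)·p^2·(1−p)] / p^3 = 3·(1−p)/p = 100.00/82.48 = 1.2124
(1−p)/p = 1.2124/3 = 0.4041  ⇒  p = 1/(1 + 0.4041) = 0.7122
Jr-142: 71.22%, Jr-144: 28.78%.

71.22%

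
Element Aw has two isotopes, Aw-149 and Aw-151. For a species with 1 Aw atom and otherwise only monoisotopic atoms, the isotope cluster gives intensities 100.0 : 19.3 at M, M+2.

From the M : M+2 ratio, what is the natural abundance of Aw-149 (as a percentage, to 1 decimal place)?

Let p = fractional abundance of Aw-149. I(M+2)/I(M) = [C(1,1)·p^0·(1−p)] / p^1 = 1·(1−p)/p = 19.3/100.0 = 0.1930
(1−p)/p = 0.1930/1 = 0.1930  ⇒  p = 1/(1 + 0.1930) = 0.8382
Aw-149: 83.8%, Aw-151: 16.2%.

83.8%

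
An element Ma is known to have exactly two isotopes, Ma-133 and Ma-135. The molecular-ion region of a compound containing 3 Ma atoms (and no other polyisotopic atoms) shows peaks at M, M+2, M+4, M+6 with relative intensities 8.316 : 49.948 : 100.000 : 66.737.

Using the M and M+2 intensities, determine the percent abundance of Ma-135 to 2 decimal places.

66.69%

Write p for the Ma-133 fraction. I(M+2)/I(M) = [C(3,1)·p^2·(1−p)] / p^3 = 3·(1−p)/p = 49.948/8.316 = 6.0063
(1−p)/p = 6.0063/3 = 2.0021  ⇒  p = 1/(1 + 2.0021) = 0.3331
Ma-133: 33.31%, Ma-135: 66.69%.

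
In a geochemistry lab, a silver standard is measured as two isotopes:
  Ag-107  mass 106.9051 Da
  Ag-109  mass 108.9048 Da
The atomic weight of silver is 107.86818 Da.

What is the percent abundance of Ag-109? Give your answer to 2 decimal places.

48.16%

Writing the weighted mean with unknown fraction x of Ag-107:
106.9051·x + 108.9048·(1 − x) = 107.86818
(106.9051 − 108.9048)·x = 107.86818 − 108.9048
x = -1.03662 / -1.9997 = 0.51839 → 51.84% Ag-107, 48.16% Ag-109.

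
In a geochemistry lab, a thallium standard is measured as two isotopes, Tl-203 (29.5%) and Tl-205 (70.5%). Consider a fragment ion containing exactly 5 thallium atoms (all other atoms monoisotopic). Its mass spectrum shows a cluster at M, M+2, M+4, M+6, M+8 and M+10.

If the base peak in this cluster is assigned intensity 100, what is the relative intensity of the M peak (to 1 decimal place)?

Term probabilities: M 0.0022, M+2 0.0267, M+4 0.1276, M+6 0.3049, M+8 0.3644, M+10 0.1742. Base peak = M+8.
P(M+8) = C(5,4) × 0.295^1 × 0.705^4 = 5 × 0.2950 × 0.24703385 = 0.364375 (base)
P(M) = C(5,0) × 0.295^5 × 0.705^0 = 1 × 0.00223414 × 1.0000 = 0.002234
Relative intensity = 0.002234 / 0.364375 × 100 = 0.6

0.6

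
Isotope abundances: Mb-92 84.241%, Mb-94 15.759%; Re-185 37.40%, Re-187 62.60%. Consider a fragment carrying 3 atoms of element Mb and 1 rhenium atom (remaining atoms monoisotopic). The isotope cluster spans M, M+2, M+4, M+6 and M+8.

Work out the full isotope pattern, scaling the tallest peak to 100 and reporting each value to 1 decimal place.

Element Mb pattern (n=3): 0.59782014 : 0.33550341 : 0.06276277 : 0.00391369
Rhenium pattern (n=1): 0.3740 : 0.6260
Convolve the two distributions (both contribute in 2-u steps):
  M: 0.59782014×0.3740 = 0.223585
  M+2: 0.59782014×0.6260 + 0.33550341×0.3740 = 0.499714
  M+4: 0.33550341×0.6260 + 0.06276277×0.3740 = 0.233498
  M+6: 0.06276277×0.6260 + 0.00391369×0.3740 = 0.040753
  M+8: 0.00391369×0.6260 = 0.002450
Scale to base peak (0.499714) = 100: 44.7 : 100.0 : 46.7 : 8.2 : 0.5

44.7 : 100.0 : 46.7 : 8.2 : 0.5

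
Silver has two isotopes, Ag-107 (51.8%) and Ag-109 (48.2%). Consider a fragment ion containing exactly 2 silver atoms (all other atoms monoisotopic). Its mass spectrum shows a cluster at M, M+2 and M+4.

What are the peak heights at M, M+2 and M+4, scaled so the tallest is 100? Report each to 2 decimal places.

53.73 : 100.00 : 46.53

Each Ag atom is independently Ag-107 (p = 0.518) or Ag-109 (q = 0.482); the cluster is the binomial expansion (p + q)^2.
P(M) = 0.518^2 = 0.268324
P(M+2) = 2 × 0.518^1 × 0.482^1 = 0.499352
P(M+4) = 0.482^2 = 0.232324
The M+2 peak is largest (0.499352); scaling to 100 gives 53.73 : 100.00 : 46.53.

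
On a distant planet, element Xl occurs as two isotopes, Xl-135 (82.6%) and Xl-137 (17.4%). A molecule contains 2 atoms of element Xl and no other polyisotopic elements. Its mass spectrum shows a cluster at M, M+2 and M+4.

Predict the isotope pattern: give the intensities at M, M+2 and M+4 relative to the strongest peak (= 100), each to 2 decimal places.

Expanding (0.826 + 0.174)^2:
P(M) = 0.826^2 = 0.682276
P(M+2) = 2 × 0.826^1 × 0.174^1 = 0.287448
P(M+4) = 0.174^2 = 0.030276
The M peak is largest (0.682276); scaling to 100 gives 100.00 : 42.13 : 4.44.

100.00 : 42.13 : 4.44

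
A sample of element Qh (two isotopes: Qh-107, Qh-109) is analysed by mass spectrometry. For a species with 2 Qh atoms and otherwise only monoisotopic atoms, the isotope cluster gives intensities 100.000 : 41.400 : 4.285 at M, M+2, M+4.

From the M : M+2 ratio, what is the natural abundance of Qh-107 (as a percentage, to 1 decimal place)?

82.9%

If p is the fraction of Qh that is Qh-107, then I(M+2)/I(M) = [C(2,1)·p^1·(1−p)] / p^2 = 2·(1−p)/p = 41.400/100.000 = 0.4140
(1−p)/p = 0.4140/2 = 0.2070  ⇒  p = 1/(1 + 0.2070) = 0.8285
Qh-107: 82.9%, Qh-109: 17.1%.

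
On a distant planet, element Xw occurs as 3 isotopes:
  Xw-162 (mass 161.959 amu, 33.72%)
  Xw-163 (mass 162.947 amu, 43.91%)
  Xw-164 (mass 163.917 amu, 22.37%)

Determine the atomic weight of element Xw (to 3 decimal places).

The abundance-weighted mean is 0.3372 × 161.959 + 0.4391 × 162.947 + 0.2237 × 163.917
= 54.6126 + 71.5500 + 36.6682 = 162.8308 amu

162.831 amu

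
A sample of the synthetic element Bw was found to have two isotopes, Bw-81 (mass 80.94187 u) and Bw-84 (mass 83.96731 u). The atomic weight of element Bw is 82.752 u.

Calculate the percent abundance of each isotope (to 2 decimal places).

Bw-81: 40.17%, Bw-84: 59.83%

Let x be the fractional abundance of Bw-81; then Bw-84 has abundance 1 − x.
80.94187·x + 83.96731·(1 − x) = 82.752
(80.94187 − 83.96731)·x = 82.752 − 83.96731
x = -1.21531 / -3.02544 = 0.40170 → 40.17% Bw-81, 59.83% Bw-84.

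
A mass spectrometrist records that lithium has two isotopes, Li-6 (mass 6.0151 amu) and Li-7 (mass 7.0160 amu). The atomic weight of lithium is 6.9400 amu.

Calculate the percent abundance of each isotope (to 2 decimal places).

Let x be the fractional abundance of Li-6; then Li-7 has abundance 1 − x.
6.0151·x + 7.0160·(1 − x) = 6.9400
(6.0151 − 7.0160)·x = 6.9400 − 7.0160
x = -0.0760 / -1.0009 = 0.07593 → 7.59% Li-6, 92.41% Li-7.

Li-6: 7.59%, Li-7: 92.41%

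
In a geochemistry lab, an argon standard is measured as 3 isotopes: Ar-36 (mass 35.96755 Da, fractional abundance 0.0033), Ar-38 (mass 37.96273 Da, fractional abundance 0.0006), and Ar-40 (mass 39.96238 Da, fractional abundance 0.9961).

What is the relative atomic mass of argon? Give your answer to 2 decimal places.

39.95 Da

Average mass = Σ (abundance × isotope mass) = 0.0033 × 35.96755 + 0.0006 × 37.96273 + 0.9961 × 39.96238
= 0.118693 + 0.022778 + 39.806527 = 39.947998 Da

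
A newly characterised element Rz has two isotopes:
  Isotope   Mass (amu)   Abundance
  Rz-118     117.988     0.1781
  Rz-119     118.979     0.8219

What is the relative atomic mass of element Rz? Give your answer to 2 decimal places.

118.80 amu

Average mass = Σ (abundance × isotope mass) = 0.1781 × 117.988 + 0.8219 × 118.979
= 21.0137 + 97.7888 = 118.8025 amu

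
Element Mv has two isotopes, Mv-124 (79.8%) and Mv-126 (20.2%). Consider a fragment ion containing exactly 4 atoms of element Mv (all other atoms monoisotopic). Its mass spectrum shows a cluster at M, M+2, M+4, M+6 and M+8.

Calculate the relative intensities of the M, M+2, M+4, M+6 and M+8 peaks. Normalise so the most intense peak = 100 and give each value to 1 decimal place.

98.8 : 100.0 : 38.0 : 6.4 : 0.4

Each Mv atom is independently Mv-124 (p = 0.798) or Mv-126 (q = 0.202); the cluster is the binomial expansion (p + q)^4.
P(M) = 0.798^4 = 0.405519
P(M+2) = 4 × 0.798^3 × 0.202^1 = 0.410601
P(M+4) = 6 × 0.798^2 × 0.202^2 = 0.155905
P(M+6) = 4 × 0.798^1 × 0.202^3 = 0.026310
P(M+8) = 0.202^4 = 0.001665
The M+2 peak is largest (0.410601); scaling to 100 gives 98.8 : 100.0 : 38.0 : 6.4 : 0.4.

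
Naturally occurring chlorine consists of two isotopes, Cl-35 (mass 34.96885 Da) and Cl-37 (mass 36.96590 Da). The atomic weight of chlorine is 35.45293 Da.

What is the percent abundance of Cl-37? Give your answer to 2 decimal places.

With x = fraction of Cl-35 (so Cl-37 is 1 − x):
34.96885·x + 36.96590·(1 − x) = 35.45293
(34.96885 − 36.96590)·x = 35.45293 − 36.96590
x = -1.51297 / -1.99705 = 0.75760 → 75.76% Cl-35, 24.24% Cl-37.

24.24%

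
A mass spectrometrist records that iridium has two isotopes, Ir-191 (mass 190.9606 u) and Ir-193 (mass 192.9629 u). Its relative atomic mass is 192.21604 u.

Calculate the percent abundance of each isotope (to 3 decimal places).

With x = fraction of Ir-191 (so Ir-193 is 1 − x):
190.9606·x + 192.9629·(1 − x) = 192.21604
(190.9606 − 192.9629)·x = 192.21604 − 192.9629
x = -0.74686 / -2.0023 = 0.37300 → 37.300% Ir-191, 62.700% Ir-193.

Ir-191: 37.300%, Ir-193: 62.700%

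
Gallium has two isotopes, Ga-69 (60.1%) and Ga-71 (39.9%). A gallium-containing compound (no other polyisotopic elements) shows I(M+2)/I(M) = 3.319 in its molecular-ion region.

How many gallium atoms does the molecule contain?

With n Ga atoms, P(M+2)/P(M) = C(n,1)·p^(n−1)q / p^n = n·q/p = n · 0.399/0.601.
n = 3.319 × 0.601/0.399 = 5.00 ≈ 5

5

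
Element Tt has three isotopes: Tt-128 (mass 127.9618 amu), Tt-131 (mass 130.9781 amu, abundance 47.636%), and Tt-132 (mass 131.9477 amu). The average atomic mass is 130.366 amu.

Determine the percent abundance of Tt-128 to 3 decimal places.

28.095%

Let x and y be the fractions of Tt-128 and Tt-132. Then x + y = 1 − 0.47636 = 0.52364 and 127.9618x + 131.9477y = 130.366 − 0.47636×130.9781 = 67.973272284.
Substituting: 127.9618x + 131.9477(0.52364 − x) = 67.973272284
(127.9618 − 131.9477)x = -1.119821344  ⇒  x = 0.28095, y = 0.24269
Tt-128: 28.095%, Tt-132: 24.269%.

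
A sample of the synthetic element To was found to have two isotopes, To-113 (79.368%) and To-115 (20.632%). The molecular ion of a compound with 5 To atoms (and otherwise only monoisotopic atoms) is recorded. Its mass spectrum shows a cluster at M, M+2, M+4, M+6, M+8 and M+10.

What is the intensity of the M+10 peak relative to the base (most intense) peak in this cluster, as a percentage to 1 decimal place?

0.1%

Binomial terms of (0.79368 + 0.20632)^5: M 0.3149, M+2 0.4093, M+4 0.2128, M+6 0.0553, M+8 0.0072, M+10 0.0004 → M+2 is the base peak.
P(M+2) = C(5,1) × 0.79368^4 × 0.20632^1 = 5 × 0.39680921 × 0.20632 = 0.409348 (base)
P(M+10) = C(5,5) × 0.79368^0 × 0.20632^5 = 1 × 1.0000 × 0.00037386 = 0.000374
Relative intensity = 0.000374 / 0.409348 × 100 = 0.1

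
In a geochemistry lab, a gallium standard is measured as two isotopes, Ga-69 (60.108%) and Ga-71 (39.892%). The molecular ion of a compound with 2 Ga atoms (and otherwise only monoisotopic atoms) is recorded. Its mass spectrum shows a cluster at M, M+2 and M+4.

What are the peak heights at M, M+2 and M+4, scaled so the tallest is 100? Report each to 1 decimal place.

75.3 : 100.0 : 33.2

The 2 Ga atoms are independent, so intensities follow the terms of (0.60108 + 0.39892)^2.
P(M) = 0.60108^2 = 0.361297
P(M+2) = 2 × 0.60108^1 × 0.39892^1 = 0.479566
P(M+4) = 0.39892^2 = 0.159137
The M+2 peak is largest (0.479566); scaling to 100 gives 75.3 : 100.0 : 33.2.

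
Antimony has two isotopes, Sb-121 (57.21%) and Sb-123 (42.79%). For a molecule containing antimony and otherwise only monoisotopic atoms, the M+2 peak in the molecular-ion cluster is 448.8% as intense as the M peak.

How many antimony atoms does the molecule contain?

With n Sb atoms, P(M+2)/P(M) = C(n,1)·p^(n−1)q / p^n = n·q/p = n · 0.4279/0.5721.
n = 4.488 × 0.5721/0.4279 = 6.00 ≈ 6

6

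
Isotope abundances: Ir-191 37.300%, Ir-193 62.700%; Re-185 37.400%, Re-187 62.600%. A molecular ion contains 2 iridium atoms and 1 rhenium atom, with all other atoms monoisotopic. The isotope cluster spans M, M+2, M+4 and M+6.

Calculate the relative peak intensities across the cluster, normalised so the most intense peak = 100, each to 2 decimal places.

11.83 : 59.57 : 100.00 : 55.95

Iridium pattern (n=2): 0.139129 : 0.467742 : 0.393129
Rhenium pattern (n=1): 0.3740 : 0.6260
Convolve the two distributions (both contribute in 2-u steps):
  M: 0.139129×0.3740 = 0.052034
  M+2: 0.139129×0.6260 + 0.467742×0.3740 = 0.262030
  M+4: 0.467742×0.6260 + 0.393129×0.3740 = 0.439837
  M+6: 0.393129×0.6260 = 0.246099
Scale to base peak (0.439837) = 100: 11.83 : 59.57 : 100.00 : 55.95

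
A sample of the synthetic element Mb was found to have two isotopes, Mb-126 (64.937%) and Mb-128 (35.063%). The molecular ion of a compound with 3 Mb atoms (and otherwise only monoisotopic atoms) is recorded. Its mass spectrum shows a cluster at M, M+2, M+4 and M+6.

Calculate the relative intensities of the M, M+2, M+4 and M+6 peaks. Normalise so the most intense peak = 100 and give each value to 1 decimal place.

61.7 : 100.0 : 54.0 : 9.7

Expanding (0.64937 + 0.35063)^3:
P(M) = 0.64937^3 = 0.273827
P(M+2) = 3 × 0.64937^2 × 0.35063^1 = 0.443562
P(M+4) = 3 × 0.64937^1 × 0.35063^2 = 0.239503
P(M+6) = 0.35063^3 = 0.043107
The M+2 peak is largest (0.443562); scaling to 100 gives 61.7 : 100.0 : 54.0 : 9.7.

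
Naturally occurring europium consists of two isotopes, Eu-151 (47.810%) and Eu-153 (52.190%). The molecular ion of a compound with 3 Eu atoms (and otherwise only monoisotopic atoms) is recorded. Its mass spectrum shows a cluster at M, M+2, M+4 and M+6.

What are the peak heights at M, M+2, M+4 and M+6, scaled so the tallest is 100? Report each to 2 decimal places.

The 3 Eu atoms are independent, so intensities follow the terms of (0.47810 + 0.52190)^3.
P(M) = 0.47810^3 = 0.109284
P(M+2) = 3 × 0.47810^2 × 0.52190^1 = 0.357887
P(M+4) = 3 × 0.47810^1 × 0.52190^2 = 0.390674
P(M+6) = 0.52190^3 = 0.142155
The M+4 peak is largest (0.390674); scaling to 100 gives 27.97 : 91.61 : 100.00 : 36.39.

27.97 : 91.61 : 100.00 : 36.39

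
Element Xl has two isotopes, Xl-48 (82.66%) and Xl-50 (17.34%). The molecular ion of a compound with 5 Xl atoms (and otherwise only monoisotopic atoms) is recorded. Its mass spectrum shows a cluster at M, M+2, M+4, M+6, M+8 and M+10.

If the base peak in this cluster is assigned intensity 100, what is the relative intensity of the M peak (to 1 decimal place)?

Term probabilities: M 0.3859, M+2 0.4048, M+4 0.1698, M+6 0.0356, M+8 0.0037, M+10 0.0002. Base peak = M+2.
P(M+2) = C(5,1) × 0.8266^4 × 0.1734^1 = 5 × 0.46685456 × 0.1734 = 0.404763 (base)
P(M) = C(5,0) × 0.8266^5 × 0.1734^0 = 1 × 0.38590198 × 1.0000 = 0.385902
Relative intensity = 0.385902 / 0.404763 × 100 = 95.3

95.3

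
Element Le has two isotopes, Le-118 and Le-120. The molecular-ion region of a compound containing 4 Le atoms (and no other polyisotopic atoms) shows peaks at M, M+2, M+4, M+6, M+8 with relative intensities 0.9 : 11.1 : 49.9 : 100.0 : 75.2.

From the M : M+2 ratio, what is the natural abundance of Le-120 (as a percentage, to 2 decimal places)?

75.51%

If p is the fraction of Le that is Le-118, then I(M+2)/I(M) = [C(4,1)·p^3·(1−p)] / p^4 = 4·(1−p)/p = 11.1/0.9 = 12.3333
(1−p)/p = 12.3333/4 = 3.0833  ⇒  p = 1/(1 + 3.0833) = 0.2449
Le-118: 24.49%, Le-120: 75.51%.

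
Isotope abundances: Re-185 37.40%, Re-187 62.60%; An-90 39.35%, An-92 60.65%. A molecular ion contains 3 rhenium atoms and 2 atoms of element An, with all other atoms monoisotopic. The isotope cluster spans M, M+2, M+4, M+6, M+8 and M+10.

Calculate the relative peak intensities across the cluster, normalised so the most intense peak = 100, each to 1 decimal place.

2.4 : 19.1 : 61.7 : 100.0 : 80.9 : 26.2

Rhenium pattern (n=3): 0.05231362 : 0.26268713 : 0.43968487 : 0.24531438
Element An pattern (n=2): 0.15484225 : 0.4773155 : 0.36784225
Convolve the two distributions (both contribute in 2-u steps):
  M: 0.05231362×0.15484225 = 0.008100
  M+2: 0.05231362×0.4773155 + 0.26268713×0.15484225 = 0.065645
  M+4: 0.05231362×0.36784225 + 0.26268713×0.4773155 + 0.43968487×0.15484225 = 0.212710
  M+6: 0.26268713×0.36784225 + 0.43968487×0.4773155 + 0.24531438×0.15484225 = 0.344481
  M+8: 0.43968487×0.36784225 + 0.24531438×0.4773155 = 0.278827
  M+10: 0.24531438×0.36784225 = 0.090237
Scale to base peak (0.344481) = 100: 2.4 : 19.1 : 61.7 : 100.0 : 80.9 : 26.2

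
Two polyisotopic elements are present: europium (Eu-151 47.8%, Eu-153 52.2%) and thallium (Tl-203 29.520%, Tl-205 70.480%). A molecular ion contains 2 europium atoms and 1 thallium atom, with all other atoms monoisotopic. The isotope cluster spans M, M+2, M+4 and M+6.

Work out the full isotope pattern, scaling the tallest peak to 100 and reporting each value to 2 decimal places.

Europium pattern (n=2): 0.228484 : 0.499032 : 0.272484
Thallium pattern (n=1): 0.2952 : 0.7048
Convolve the two distributions (both contribute in 2-u steps):
  M: 0.228484×0.2952 = 0.067448
  M+2: 0.228484×0.7048 + 0.499032×0.2952 = 0.308350
  M+4: 0.499032×0.7048 + 0.272484×0.2952 = 0.432155
  M+6: 0.272484×0.7048 = 0.192047
Scale to base peak (0.432155) = 100: 15.61 : 71.35 : 100.00 : 44.44

15.61 : 71.35 : 100.00 : 44.44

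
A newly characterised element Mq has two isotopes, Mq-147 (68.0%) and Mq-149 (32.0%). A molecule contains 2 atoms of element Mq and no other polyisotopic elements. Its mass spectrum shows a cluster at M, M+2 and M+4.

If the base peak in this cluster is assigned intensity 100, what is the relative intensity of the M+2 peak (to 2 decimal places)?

Binomial terms of (0.680 + 0.320)^2: M 0.4624, M+2 0.4352, M+4 0.1024 → M is the base peak.
P(M) = C(2,0) × 0.680^2 × 0.320^0 = 1 × 0.4624 × 1.0000 = 0.462400 (base)
P(M+2) = C(2,1) × 0.680^1 × 0.320^1 = 2 × 0.6800 × 0.3200 = 0.435200
Relative intensity = 0.435200 / 0.462400 × 100 = 94.12

94.12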